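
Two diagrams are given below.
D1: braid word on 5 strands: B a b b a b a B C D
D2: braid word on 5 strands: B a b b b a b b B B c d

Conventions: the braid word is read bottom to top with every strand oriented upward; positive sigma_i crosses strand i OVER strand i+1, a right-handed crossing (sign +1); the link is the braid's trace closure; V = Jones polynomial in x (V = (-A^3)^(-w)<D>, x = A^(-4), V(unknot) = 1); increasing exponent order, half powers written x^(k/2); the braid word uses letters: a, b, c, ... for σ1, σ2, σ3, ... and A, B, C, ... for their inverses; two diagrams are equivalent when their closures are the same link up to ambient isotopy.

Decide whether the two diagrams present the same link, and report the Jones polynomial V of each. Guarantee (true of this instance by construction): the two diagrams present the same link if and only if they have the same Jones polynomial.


equivalent: yes
V(D1) = x - x^2 + 2x^3 - x^4 + x^5 - x^6  (w +2, c 10, <D> = -A^-18 + A^-14 - A^-10 + 2A^-6 - A^-2 + A^2)
D2 (bracket -A^-6 + A^-2 - A^2 + 2A^6 - A^10 + A^14; 12 crossings at w = +6): V = x - x^2 + 2x^3 - x^4 + x^5 - x^6
why: all 2 diagrams share one V(x), hence one class


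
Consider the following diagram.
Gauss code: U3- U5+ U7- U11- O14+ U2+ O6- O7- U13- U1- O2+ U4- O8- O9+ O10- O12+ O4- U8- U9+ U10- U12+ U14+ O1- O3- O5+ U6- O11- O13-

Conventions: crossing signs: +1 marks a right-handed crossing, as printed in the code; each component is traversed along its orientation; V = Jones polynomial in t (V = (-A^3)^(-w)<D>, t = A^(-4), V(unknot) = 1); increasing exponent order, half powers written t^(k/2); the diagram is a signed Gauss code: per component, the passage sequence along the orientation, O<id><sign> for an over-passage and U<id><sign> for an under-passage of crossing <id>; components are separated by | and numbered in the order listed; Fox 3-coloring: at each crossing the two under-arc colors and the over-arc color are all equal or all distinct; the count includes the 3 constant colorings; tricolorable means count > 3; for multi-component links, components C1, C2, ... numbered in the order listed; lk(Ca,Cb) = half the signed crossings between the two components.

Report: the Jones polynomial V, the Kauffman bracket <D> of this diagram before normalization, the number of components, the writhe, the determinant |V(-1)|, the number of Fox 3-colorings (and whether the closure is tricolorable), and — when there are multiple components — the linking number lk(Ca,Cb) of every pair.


V(t) = t^-5 - 2t^-4 + 2t^-3 - 2t^-2 + 2t^-1 - 1 + t
bracket: A^-16 - A^-12 + 2A^-8 - 2A^-4 + 2 - 2A^4 + A^8, w = -4
1 component, writhe -4, over 14 crossings
det 11, colorings 3 of 3^14 — not tricolorable
observation: V spans 6 powers of t: at least 6 crossings in any diagram


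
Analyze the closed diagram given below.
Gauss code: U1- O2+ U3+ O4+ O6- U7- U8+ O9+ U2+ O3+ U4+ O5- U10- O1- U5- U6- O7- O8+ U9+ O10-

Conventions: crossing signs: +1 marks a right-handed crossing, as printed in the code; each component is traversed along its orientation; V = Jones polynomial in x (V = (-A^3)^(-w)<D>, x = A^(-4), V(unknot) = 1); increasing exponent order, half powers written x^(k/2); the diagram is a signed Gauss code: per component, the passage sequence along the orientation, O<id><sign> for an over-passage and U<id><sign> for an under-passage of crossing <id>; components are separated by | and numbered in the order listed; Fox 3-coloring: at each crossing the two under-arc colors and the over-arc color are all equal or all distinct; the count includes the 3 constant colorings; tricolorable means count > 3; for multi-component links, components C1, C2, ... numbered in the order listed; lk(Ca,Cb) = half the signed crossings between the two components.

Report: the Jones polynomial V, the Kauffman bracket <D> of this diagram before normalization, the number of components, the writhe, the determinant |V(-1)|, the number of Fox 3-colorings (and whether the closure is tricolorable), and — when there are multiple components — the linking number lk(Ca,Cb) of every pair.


V = -x^-3 + x^-2 - x^-1 + 3 - x + x^2 - x^3
<D> = -A^-12 + A^-8 - A^-4 + 3 - A^4 + A^8 - A^12 (w = 0)
1 component over 10 crossings, w = 0
27 Fox colorings among 3^10, |V(-1)| = 9: tricolorable
why: det 9 = |V(-1)|; divisible by 3, so tricolorable


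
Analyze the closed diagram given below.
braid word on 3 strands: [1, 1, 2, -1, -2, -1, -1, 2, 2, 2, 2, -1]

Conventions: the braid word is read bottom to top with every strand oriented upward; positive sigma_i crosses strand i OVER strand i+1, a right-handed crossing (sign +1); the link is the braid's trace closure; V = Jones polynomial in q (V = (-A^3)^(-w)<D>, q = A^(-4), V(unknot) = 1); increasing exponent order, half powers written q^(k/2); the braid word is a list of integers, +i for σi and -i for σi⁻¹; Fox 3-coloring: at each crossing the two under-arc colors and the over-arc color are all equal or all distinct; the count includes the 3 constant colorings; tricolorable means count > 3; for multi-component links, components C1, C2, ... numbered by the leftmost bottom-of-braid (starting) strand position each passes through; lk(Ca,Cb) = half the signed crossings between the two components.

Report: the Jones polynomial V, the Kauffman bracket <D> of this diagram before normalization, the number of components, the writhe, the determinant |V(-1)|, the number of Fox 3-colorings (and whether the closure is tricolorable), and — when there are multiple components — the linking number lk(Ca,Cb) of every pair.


V(q) = q + q^3 - q^4
bracket: -A^-10 + A^-6 + A^2, w = +2
1 component, writhe +2, over 12 crossings
det 3, colorings 9 of 3^12 — tricolorable
observation: w = +2 shifts under R1 moves; the (-A^3)^(-2) factor cancels that in V


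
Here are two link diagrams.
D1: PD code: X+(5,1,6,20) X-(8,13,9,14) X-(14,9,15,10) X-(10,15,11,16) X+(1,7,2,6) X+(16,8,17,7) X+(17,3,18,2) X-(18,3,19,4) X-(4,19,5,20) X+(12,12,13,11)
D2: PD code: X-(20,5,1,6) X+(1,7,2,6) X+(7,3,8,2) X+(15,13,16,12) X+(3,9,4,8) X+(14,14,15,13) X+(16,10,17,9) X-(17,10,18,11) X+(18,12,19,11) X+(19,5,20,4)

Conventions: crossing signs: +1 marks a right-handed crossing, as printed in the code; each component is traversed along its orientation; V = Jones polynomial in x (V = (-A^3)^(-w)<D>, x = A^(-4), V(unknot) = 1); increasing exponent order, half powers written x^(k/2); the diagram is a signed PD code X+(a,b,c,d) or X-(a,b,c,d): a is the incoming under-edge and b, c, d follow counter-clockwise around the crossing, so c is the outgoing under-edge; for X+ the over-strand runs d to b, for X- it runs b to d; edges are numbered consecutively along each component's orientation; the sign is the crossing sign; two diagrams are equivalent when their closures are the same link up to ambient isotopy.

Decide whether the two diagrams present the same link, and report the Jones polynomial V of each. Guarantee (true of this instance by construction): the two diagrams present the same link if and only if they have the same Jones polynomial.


same link: no
V(D1) = -x^-4 + x^-3 + x^-1  [10 crossings, <D> = A^4 + A^12 - A^16, w = 0]
V(D2) = x + x^3 - x^4  (w +6, c 10, <D> = -A^2 + A^6 + A^14)
note: 2 values of V(x) split the 2 diagrams


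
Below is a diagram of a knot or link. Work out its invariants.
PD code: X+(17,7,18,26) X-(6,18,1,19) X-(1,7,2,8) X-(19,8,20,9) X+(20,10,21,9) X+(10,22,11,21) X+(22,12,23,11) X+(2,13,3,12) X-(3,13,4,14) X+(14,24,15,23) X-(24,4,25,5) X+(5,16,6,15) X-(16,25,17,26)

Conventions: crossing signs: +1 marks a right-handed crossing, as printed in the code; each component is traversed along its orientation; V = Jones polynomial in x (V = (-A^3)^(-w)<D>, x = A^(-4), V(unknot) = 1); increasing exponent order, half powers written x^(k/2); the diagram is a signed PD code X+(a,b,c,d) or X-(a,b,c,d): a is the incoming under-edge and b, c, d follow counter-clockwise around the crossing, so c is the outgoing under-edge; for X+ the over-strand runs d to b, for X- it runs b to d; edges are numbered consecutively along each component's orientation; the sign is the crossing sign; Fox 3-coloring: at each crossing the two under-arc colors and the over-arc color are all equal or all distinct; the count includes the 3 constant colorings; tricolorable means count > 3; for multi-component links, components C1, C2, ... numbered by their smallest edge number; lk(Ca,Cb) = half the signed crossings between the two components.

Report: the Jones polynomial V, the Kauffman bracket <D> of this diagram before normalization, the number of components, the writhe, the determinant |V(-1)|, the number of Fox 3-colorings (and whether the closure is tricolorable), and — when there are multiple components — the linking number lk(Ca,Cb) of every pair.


V = -x^(-3/2) - 2x^(1/2) + x^(3/2) - x^(5/2) + x^(7/2)
<D> = -A^-11 + A^-7 - A^-3 + 2A + A^9 (w = +1)
2 components over 13 crossings, w = +1
lk(C1,C2): -1
9 Fox colorings among 3^13, |V(-1)| = 6: tricolorable
why: w = +1 (over 13 crossings) is diagram-only; (-A^3)^(-1) removes it from V


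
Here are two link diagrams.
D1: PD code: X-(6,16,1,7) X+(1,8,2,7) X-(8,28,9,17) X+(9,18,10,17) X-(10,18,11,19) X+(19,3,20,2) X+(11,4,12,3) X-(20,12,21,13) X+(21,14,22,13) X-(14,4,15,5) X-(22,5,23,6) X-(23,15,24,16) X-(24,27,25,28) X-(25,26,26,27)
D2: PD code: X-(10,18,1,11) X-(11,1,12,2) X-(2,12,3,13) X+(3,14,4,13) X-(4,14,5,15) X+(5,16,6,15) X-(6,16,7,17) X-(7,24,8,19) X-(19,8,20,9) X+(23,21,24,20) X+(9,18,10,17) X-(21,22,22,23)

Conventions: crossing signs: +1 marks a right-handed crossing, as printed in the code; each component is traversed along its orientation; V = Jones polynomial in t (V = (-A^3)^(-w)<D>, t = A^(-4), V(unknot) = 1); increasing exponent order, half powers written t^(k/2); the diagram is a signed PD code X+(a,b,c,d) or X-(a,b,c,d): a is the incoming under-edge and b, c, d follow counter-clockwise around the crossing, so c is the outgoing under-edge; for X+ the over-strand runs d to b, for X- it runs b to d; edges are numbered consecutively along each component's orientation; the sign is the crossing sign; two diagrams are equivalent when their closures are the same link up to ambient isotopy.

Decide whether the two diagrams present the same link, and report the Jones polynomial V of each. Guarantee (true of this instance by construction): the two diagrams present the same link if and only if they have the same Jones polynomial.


equivalent: no
V(D1) = t^-3 + t^-2 + t^-1 + 1  (w -4, c 14, <D> = A^-12 + A^-8 + A^-4 + 1)
V(D2) = t^-5 + 2t^-3 + t^-1  (w -4, c 12, <D> = A^-8 + 2 + A^8)
why: 2 values of V(t) split the 2 diagrams


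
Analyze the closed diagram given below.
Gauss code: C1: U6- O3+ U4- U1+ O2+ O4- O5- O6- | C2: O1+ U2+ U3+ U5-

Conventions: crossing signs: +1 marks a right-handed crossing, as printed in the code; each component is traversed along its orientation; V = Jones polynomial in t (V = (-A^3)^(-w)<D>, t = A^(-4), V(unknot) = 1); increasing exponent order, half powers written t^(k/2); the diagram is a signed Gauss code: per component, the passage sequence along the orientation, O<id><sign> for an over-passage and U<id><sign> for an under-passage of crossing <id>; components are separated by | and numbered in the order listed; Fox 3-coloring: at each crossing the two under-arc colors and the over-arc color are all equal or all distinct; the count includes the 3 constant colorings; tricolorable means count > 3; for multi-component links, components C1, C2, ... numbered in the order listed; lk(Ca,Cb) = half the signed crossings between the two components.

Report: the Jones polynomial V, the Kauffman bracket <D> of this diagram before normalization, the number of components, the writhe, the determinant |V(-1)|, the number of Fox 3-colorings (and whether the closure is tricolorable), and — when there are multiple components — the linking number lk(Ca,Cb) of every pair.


Jones polynomial: V(t) = -t^(1/2) - t^(5/2)
<D> = -A^-10 - A^-2; writhe 0
components 2, writhe 0 (6 crossings)
linking number lk(C1,C2) = +1
3-colorings: 3 of 3^6, det 2 — not tricolorable
note: |V(-1)| = 2: so not tricolorable, since 3 does not divide 2


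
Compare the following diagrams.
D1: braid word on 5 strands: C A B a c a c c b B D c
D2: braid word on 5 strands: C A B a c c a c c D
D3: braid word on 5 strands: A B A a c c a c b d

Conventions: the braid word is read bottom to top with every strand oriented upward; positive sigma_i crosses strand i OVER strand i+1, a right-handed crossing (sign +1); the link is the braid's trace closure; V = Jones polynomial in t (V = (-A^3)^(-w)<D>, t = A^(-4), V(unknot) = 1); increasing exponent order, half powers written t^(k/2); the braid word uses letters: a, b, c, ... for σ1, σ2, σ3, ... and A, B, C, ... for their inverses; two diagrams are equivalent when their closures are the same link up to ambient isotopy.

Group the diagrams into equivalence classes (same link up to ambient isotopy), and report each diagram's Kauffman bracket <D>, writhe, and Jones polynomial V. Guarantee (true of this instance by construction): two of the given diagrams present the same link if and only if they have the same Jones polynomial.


classes: {D1, D2, D3}
V(D1) = t + t^3 - t^4  [12 crossings, <D> = -A^-10 + A^-6 + A^2, w = +2]
D2 (bracket -A^-10 + A^-6 + A^2; 10 crossings at w = +2): V = t + t^3 - t^4
D3 (bracket -A^-4 + 1 + A^8; 10 crossings at w = +4): V = t + t^3 - t^4
note: one V(t) for all 3 diagrams — one class (guaranteed)


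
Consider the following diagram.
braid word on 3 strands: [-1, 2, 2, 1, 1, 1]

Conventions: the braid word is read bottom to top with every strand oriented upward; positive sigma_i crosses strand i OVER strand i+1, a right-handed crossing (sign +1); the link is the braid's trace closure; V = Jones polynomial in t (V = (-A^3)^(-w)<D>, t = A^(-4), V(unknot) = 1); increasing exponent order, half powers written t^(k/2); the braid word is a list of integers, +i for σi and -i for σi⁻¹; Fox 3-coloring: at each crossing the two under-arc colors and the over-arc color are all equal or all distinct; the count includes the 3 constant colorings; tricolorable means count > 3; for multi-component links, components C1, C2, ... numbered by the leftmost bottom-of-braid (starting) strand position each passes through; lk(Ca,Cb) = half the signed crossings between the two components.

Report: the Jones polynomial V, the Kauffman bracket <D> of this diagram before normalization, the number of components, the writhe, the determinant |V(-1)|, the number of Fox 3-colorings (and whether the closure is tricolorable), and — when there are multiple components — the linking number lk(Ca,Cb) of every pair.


V(t) = t + 2t^3 + t^5
bracket: A^-8 + 2 + A^8, w = +4
3 components, writhe +4, over 6 crossings
lk(C1,C2) = +1
linking number lk(C1,C3) = +1
lk(C2,C3): 0
det 4, colorings 3 of 3^6 — not tricolorable
observation: the 3 component pairs carry total linking +2


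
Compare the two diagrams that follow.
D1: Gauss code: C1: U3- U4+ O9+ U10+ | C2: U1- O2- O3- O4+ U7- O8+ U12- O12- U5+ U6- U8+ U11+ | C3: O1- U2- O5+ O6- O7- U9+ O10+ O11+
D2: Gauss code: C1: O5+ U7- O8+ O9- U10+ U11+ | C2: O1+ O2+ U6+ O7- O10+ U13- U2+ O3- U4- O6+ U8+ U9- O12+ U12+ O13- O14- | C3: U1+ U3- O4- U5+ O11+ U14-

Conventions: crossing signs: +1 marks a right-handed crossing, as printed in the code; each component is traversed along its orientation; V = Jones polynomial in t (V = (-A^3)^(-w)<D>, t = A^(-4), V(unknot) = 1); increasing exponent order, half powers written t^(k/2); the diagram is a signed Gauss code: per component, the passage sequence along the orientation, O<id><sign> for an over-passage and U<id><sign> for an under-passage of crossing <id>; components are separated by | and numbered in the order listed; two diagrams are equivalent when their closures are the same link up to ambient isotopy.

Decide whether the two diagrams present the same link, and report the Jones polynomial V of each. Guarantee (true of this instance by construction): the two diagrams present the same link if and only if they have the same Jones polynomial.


equivalent: yes
D1 (bracket A^-8 + 2 + A^8; 12 crossings at w = 0): V = t^-2 + 2 + t^2
V(D2) = t^-2 + 2 + t^2  [14 crossings, <D> = A^-2 + 2A^6 + A^14, w = +2]
observation: one V(t) for all 2 diagrams — one class (guaranteed)


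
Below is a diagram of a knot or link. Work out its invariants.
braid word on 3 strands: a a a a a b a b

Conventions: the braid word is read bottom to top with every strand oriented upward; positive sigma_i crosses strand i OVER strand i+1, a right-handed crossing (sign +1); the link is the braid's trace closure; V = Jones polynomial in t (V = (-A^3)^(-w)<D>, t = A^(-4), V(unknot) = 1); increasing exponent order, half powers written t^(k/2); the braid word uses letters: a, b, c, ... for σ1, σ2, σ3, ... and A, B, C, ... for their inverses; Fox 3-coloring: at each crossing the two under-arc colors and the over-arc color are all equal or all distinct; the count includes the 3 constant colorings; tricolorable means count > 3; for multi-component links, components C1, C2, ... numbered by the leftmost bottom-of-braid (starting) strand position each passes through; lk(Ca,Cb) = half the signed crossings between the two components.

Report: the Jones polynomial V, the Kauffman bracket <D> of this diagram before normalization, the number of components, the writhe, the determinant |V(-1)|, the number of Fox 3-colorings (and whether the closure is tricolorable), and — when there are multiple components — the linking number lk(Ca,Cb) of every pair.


Jones polynomial: V(t) = t^3 + t^5 - t^6 + t^7 - t^8 + t^9 - t^10
<D> = -A^-16 + A^-12 - A^-8 + A^-4 - 1 + A^4 + A^12; writhe +8
components 1, writhe +8 (8 crossings)
3-colorings: 3 of 3^8, det 7 — not tricolorable
note: V spans 7 powers of t: at least 7 crossings in any diagram


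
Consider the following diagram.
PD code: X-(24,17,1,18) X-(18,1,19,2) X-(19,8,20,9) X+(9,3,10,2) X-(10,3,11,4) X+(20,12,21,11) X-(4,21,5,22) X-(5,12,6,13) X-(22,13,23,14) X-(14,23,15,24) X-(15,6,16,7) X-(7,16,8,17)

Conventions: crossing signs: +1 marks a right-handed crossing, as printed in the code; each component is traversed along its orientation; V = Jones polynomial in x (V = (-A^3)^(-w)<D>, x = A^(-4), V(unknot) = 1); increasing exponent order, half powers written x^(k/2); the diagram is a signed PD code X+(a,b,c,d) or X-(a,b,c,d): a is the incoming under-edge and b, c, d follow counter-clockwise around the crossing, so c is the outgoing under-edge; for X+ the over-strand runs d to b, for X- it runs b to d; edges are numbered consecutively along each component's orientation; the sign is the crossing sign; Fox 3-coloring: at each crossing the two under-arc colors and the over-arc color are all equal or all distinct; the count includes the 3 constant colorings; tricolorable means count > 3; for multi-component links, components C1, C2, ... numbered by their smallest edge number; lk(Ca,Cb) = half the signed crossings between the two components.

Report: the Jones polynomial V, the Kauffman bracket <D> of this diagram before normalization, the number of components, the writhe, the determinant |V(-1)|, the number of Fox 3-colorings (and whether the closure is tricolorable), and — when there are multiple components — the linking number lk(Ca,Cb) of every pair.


V = -x^-8 + x^-5 + x^-3
<D> = A^-12 + A^-4 - A^8 (w = -8)
1 component over 12 crossings, w = -8
9 Fox colorings among 3^12, |V(-1)| = 3: tricolorable
why: w = -8 shifts under R1 moves; the (-A^3)^(8) factor cancels that in V


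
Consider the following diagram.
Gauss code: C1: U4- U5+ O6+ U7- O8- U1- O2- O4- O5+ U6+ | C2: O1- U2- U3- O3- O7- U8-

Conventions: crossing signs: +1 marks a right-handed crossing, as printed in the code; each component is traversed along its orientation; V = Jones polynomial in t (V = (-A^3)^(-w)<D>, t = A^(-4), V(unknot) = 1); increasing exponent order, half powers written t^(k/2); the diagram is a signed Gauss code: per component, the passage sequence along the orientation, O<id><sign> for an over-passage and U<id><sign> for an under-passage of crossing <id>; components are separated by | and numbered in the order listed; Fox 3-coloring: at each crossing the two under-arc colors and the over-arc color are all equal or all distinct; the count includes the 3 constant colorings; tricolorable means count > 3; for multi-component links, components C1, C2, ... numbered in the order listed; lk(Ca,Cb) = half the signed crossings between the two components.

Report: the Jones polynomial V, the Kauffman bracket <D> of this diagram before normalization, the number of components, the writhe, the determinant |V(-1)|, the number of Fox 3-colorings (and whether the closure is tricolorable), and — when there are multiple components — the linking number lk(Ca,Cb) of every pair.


V(t) = -t^(-11/2) + t^(-9/2) - t^(-7/2) - t^(-3/2)
bracket: -A^-6 - A^2 + A^6 - A^10, w = -4
2 components, writhe -4, over 8 crossings
lk(C1,C2) = -2
det 4, colorings 3 of 3^8 — not tricolorable
observation: the 1 component pair carries total linking -2


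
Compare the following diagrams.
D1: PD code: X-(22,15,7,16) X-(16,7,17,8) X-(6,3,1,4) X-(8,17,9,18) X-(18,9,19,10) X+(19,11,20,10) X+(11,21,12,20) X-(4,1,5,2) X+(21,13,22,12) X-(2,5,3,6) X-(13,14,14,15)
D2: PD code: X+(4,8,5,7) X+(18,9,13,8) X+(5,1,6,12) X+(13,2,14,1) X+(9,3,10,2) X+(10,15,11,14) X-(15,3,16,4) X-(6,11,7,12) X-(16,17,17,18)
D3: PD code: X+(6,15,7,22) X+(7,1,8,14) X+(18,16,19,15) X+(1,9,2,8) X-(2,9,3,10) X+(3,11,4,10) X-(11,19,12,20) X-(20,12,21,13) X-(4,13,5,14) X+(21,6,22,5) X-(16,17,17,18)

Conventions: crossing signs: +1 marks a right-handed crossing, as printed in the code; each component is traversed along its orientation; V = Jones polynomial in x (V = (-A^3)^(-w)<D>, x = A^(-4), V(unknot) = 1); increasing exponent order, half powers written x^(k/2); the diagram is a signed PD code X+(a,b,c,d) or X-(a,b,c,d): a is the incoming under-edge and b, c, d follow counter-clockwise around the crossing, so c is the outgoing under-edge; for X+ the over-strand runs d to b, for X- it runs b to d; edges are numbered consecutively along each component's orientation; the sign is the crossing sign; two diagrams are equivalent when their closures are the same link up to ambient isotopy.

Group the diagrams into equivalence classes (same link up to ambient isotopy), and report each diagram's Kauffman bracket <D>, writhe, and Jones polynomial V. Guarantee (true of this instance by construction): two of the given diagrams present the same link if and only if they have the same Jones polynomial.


grouping into links: {D1} | {D2} | {D3}
V(D1) = x^(-9/2) - x^(-5/2) - x^(-3/2) - x^(-1/2)  (w -5, c 11, <D> = A^-13 + A^-9 + A^-5 - A^3)
D2 (bracket A^-1 + A^7; 9 crossings at w = +3): V = -x^(1/2) - x^(5/2)
V(D3) = -x^(-3/2) + x^(-1/2) - 2x^(1/2) + x^(3/2) - 2x^(5/2) + x^(7/2)  [11 crossings, <D> = -A^-11 + 2A^-7 - A^-3 + 2A - A^5 + A^9, w = +1]
why: comparing 3 Jones polynomials yields 3 groups


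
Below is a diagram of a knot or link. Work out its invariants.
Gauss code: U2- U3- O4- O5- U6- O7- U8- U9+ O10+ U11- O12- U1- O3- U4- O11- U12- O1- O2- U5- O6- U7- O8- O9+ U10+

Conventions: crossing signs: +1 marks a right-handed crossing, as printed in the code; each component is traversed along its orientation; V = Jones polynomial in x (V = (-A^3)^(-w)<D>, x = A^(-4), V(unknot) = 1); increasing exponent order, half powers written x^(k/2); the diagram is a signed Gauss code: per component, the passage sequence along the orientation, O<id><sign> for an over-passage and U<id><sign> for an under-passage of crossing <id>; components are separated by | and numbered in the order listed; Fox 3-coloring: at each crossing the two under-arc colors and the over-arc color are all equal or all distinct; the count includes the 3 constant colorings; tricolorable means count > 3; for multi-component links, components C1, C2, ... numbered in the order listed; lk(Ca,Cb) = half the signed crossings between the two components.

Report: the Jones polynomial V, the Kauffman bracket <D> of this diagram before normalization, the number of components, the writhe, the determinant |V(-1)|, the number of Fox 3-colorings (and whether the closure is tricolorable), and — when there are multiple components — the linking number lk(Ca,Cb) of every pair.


Jones polynomial: V(x) = -x^-8 + x^-5 + x^-3
<D> = A^-12 + A^-4 - A^8; writhe -8
components 1, writhe -8 (12 crossings)
3-colorings: 9 of 3^12, det 3 — tricolorable
note: w = -8 shifts under R1 moves; the (-A^3)^(8) factor cancels that in V


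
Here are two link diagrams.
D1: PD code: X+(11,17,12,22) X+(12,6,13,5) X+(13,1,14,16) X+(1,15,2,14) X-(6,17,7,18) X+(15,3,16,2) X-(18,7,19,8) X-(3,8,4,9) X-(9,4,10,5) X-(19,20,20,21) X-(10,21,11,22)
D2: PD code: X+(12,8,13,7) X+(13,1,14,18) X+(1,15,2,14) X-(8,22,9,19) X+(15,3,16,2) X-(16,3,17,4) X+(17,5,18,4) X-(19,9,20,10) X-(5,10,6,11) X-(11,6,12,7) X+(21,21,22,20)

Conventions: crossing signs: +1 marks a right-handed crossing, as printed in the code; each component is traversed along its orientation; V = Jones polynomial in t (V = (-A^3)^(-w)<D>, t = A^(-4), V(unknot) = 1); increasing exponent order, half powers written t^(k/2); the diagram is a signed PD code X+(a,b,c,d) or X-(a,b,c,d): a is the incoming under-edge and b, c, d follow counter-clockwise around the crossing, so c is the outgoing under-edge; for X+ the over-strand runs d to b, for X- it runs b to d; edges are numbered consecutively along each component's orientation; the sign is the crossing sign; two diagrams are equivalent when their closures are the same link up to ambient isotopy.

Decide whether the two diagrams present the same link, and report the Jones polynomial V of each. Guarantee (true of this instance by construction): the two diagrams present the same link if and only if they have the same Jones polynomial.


same link: yes
V(D1) = -t^(-3/2) - 2t^(1/2) + t^(3/2) - t^(5/2) + t^(7/2)  [11 crossings, <D> = -A^-17 + A^-13 - A^-9 + 2A^-5 + A^3, w = -1]
D2 (bracket -A^-11 + A^-7 - A^-3 + 2A + A^9; 11 crossings at w = +1): V = -t^(-3/2) - 2t^(1/2) + t^(3/2) - t^(5/2) + t^(7/2)
note: all 2 diagrams share one V(t), hence one class


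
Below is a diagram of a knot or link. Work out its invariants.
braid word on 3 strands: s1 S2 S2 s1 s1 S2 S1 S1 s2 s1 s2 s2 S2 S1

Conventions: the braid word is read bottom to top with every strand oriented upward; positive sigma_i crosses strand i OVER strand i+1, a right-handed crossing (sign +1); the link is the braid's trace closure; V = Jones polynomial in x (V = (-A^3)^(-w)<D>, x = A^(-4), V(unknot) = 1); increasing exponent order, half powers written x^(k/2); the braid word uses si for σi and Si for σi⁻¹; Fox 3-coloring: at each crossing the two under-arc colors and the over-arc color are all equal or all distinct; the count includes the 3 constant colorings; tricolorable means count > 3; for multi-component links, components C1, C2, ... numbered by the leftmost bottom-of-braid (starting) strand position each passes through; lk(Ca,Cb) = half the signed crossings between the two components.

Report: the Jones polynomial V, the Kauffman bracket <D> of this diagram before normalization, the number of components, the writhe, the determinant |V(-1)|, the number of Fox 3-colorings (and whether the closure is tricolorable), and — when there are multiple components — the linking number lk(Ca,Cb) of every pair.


V(x) = -x^-3 + x^-2 - x^-1 + 3 - x + x^2 - x^3
bracket: -A^-12 + A^-8 - A^-4 + 3 - A^4 + A^8 - A^12, w = 0
1 component, writhe 0, over 14 crossings
det 9, colorings 27 of 3^14 — tricolorable
observation: w = 0 (over 14 crossings) is diagram-only; (-A^3)^(0) removes it from V


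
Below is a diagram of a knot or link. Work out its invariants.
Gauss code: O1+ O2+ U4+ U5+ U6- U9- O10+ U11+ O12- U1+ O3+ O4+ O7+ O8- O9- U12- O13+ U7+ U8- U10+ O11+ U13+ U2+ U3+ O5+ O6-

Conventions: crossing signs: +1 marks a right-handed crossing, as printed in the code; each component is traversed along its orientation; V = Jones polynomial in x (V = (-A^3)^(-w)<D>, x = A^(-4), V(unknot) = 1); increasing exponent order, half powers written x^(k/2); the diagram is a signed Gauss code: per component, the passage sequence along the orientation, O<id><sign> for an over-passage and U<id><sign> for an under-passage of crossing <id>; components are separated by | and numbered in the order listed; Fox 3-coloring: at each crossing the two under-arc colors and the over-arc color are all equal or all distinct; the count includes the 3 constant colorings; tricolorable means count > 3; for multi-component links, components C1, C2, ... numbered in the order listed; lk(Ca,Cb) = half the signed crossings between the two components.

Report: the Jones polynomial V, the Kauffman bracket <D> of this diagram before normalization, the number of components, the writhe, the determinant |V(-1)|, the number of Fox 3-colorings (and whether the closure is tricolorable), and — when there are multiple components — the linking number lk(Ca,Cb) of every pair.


V(x) = x - x^2 + 2x^3 - x^4 + x^5 - x^6
bracket: A^-9 - A^-5 + A^-1 - 2A^3 + A^7 - A^11, w = +5
1 component, writhe +5, over 13 crossings
det 7, colorings 3 of 3^13 — not tricolorable
observation: V spans 5 powers of x: at least 5 crossings in any diagram


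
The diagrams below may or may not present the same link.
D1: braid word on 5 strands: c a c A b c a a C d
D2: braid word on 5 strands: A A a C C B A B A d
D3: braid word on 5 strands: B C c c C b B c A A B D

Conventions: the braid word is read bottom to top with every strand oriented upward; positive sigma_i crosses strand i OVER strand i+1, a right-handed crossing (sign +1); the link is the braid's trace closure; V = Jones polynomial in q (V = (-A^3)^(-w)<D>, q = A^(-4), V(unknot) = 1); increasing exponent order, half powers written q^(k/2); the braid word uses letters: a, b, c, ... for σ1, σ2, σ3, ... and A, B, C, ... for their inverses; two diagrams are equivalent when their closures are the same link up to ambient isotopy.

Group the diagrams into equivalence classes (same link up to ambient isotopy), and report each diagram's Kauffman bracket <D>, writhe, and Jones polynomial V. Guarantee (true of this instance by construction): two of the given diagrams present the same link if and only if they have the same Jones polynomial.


equivalence classes: {D1} | {D2} | {D3}
D1 (bracket A^-2 + 2A^6 + A^14; 10 crossings at w = +6): V = q + 2q^3 + q^5
D2 (bracket A^-10 + 2A^-2 - A^2 + 2A^6 - A^10 + A^14; 10 crossings at w = -6): V = q^-8 - q^-7 + 2q^-6 - q^-5 + 2q^-4 + q^-2
V(D3) = q^-5 + 2q^-3 + q^-1  [12 crossings, <D> = A^-8 + 2 + A^8, w = -4]
key observation: 3 classes among 3 diagrams; unequal V(q) rules out equality


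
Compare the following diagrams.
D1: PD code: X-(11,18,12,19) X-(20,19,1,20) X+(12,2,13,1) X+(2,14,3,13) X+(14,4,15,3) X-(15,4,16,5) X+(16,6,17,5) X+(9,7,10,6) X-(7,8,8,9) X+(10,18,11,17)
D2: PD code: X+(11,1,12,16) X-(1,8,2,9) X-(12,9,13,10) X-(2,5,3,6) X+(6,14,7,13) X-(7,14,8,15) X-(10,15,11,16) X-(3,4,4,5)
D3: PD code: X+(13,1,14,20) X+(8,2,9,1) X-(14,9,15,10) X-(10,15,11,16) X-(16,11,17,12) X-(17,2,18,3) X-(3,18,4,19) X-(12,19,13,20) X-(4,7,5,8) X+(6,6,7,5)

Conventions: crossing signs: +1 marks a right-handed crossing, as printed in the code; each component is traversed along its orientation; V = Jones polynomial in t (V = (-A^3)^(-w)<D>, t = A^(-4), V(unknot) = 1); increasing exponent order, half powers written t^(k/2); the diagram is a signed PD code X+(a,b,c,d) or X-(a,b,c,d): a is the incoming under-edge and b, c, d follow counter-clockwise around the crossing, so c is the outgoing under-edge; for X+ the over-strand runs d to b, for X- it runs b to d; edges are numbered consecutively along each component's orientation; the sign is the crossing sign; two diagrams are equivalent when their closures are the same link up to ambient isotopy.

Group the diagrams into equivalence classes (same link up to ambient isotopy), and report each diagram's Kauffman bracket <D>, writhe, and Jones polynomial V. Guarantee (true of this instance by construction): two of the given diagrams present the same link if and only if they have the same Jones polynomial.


classes: {D1} | {D2} | {D3}
V(D1) = t + t^3 - t^4  [10 crossings, <D> = -A^-10 + A^-6 + A^2, w = +2]
V(D2) = 1  (w -4, c 8, <D> = A^-12)
D3 (bracket A^-8 + 1 - A^4; 10 crossings at w = -4): V = -t^-4 + t^-3 + t^-1
note: 3 values of V(t) split the 3 diagrams


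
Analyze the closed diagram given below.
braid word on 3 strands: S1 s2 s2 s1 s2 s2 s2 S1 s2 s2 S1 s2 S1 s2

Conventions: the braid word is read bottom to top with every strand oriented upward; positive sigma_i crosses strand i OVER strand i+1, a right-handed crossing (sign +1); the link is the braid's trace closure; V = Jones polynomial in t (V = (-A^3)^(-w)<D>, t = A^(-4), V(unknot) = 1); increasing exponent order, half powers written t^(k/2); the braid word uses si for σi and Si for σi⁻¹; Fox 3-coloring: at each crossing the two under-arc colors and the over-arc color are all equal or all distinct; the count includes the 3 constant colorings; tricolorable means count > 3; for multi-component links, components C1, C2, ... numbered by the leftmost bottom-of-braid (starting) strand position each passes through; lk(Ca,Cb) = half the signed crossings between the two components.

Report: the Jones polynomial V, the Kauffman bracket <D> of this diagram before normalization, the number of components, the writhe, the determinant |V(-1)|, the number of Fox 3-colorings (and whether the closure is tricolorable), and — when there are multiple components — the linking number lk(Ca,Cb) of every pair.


V(t) = -t + 5t^2 - 8t^3 + 13t^4 - 16t^5 + 17t^6 - 16t^7 + 12t^8 - 8t^9 + 4t^10 - t^11
bracket: -A^-26 + 4A^-22 - 8A^-18 + 12A^-14 - 16A^-10 + 17A^-6 - 16A^-2 + 13A^2 - 8A^6 + 5A^10 - A^14, w = +6
1 component, writhe +6, over 14 crossings
det 101, colorings 3 of 3^14 — not tricolorable
observation: |V(-1)| = 101: so not tricolorable, since 3 does not divide 101


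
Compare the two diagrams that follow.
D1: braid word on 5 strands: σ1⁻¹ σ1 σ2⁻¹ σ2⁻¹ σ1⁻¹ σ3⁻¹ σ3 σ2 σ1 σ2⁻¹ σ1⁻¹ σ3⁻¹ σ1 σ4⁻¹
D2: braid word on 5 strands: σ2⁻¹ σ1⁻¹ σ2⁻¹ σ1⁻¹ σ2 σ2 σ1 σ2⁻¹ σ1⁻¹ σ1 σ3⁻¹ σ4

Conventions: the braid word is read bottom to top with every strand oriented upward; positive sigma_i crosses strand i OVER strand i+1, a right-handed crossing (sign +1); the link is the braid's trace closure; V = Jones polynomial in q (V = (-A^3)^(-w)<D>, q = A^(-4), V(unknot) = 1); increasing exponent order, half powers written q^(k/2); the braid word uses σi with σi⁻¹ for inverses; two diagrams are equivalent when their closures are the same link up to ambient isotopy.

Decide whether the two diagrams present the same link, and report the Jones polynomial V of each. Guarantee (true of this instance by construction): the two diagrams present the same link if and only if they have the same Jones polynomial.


same link: yes
V(D1) = -q^-4 + q^-3 + q^-1  [14 crossings, <D> = A^-8 + 1 - A^4, w = -4]
V(D2) = -q^-4 + q^-3 + q^-1  [12 crossings, <D> = A^-2 + A^6 - A^10, w = -2]
insight: Markov moves rewrite D1 (14 crossings) into D2 (12)


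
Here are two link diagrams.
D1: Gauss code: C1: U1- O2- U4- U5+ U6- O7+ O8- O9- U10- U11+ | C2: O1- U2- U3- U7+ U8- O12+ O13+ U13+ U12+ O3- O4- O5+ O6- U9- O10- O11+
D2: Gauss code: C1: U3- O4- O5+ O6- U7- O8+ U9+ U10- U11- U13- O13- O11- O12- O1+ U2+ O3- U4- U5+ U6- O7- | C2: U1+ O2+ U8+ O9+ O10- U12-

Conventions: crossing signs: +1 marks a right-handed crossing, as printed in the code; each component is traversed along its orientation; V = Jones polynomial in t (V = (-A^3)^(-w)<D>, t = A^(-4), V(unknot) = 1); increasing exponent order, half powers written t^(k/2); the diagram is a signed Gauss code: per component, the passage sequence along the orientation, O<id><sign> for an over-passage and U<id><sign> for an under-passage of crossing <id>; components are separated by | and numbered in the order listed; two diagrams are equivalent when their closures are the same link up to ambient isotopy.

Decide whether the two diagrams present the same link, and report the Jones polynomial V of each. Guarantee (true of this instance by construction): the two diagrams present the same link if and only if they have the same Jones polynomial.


equivalent: no
D1 (bracket A^-3 + A^5 - A^9 + A^13; 13 crossings at w = -3): V = -t^(-11/2) + t^(-9/2) - t^(-7/2) - t^(-3/2)
D2 (bracket A^-15 + 2A^-7 - A^-3 + A - A^5; 13 crossings at w = -3): V = t^(-7/2) - t^(-5/2) + t^(-3/2) - 2t^(-1/2) - t^(3/2)
key observation: 2 classes among 2 diagrams; unequal V(t) rules out equality


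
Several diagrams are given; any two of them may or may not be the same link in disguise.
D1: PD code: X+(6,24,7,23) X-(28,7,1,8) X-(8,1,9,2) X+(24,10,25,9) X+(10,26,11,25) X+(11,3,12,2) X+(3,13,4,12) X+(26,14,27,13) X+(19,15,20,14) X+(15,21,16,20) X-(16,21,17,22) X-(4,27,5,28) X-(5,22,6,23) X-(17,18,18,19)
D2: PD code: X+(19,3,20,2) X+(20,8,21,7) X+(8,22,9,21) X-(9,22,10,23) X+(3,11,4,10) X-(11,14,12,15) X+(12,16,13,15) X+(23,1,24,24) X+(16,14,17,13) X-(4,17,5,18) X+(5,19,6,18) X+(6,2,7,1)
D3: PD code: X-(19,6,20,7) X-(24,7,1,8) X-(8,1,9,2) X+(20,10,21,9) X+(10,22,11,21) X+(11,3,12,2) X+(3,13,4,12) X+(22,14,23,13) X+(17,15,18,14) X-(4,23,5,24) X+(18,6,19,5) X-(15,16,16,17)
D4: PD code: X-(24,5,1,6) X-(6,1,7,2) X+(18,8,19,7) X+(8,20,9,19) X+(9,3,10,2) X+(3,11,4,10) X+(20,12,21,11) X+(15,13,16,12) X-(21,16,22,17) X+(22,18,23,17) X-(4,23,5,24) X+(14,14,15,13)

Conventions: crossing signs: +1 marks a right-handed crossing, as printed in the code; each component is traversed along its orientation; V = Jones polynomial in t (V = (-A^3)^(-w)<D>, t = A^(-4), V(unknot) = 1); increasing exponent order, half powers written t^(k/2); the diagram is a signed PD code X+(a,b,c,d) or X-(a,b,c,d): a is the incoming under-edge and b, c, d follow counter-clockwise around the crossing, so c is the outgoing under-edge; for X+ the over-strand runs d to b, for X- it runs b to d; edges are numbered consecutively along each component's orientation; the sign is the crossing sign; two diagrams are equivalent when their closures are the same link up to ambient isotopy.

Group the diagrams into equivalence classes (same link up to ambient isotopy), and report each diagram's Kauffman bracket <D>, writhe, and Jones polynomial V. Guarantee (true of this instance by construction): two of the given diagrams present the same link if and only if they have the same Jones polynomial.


equivalence classes: {D1, D3, D4} | {D2}
D1 (bracket -A^-14 + A^-10 - A^-6 + 2A^-2 - A^2 + 2A^6 - A^10; 14 crossings at w = +2): V = -t^-1 + 2 - t + 2t^2 - t^3 + t^4 - t^5
V(D2) = t + t^3 - t^4  [12 crossings, <D> = -A^2 + A^6 + A^14, w = +6]
V(D3) = -t^-1 + 2 - t + 2t^2 - t^3 + t^4 - t^5  [12 crossings, <D> = -A^-14 + A^-10 - A^-6 + 2A^-2 - A^2 + 2A^6 - A^10, w = +2]
D4 (bracket -A^-8 + A^-4 - 1 + 2A^4 - A^8 + 2A^12 - A^16; 12 crossings at w = +4): V = -t^-1 + 2 - t + 2t^2 - t^3 + t^4 - t^5
observation: comparing 4 Jones polynomials yields 2 groups


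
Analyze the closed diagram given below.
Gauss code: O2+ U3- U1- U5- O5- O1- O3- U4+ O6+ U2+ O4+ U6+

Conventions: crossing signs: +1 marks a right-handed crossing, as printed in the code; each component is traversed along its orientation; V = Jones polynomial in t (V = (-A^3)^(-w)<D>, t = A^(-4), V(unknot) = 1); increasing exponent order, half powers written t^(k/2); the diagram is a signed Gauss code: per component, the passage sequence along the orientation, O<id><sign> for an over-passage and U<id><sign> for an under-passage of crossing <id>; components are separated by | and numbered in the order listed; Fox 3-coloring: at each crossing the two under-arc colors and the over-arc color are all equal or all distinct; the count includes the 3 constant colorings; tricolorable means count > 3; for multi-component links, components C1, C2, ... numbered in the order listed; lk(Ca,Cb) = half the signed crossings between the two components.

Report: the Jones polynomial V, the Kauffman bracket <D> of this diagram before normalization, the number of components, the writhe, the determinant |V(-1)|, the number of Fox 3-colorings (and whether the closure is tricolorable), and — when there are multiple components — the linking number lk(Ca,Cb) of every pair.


Jones polynomial: V(t) = t + t^3 - t^4
<D> = -A^-16 + A^-12 + A^-4; writhe 0
components 1, writhe 0 (6 crossings)
3-colorings: 9 of 3^6, det 3 — tricolorable
note: |V(-1)| = 3: so tricolorable, since 3 divides 3
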